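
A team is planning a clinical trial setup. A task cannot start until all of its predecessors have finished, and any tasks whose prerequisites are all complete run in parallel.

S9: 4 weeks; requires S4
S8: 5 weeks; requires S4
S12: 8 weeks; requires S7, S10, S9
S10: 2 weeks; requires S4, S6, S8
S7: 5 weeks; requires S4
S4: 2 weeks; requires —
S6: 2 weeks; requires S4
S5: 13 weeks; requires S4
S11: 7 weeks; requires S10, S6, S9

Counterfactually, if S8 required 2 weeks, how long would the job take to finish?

15

Critical path before the change: S4→S8→S10→S12 = 2+5+2+8 = 17 giving 17 weeks.
Since S8 is critical, the -3 change carries straight to that chain (now 14 weeks).
New critical path: S4→S5 = 2+13 = 15 ⇒ 15 weeks.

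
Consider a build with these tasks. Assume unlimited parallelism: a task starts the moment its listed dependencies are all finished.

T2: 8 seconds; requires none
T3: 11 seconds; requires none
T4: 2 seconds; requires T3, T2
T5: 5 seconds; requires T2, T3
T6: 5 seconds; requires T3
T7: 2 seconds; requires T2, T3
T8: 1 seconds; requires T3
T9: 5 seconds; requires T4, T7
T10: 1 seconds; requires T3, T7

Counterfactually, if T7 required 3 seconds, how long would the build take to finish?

The binding path is T3→T7→T9 = 11+2+5 = 18; finish at 18 seconds.
T7 is on the critical path; changing it to 3 makes that path 19 seconds.
The critical path is still T3→T7→T9; finish is now 19 seconds.

19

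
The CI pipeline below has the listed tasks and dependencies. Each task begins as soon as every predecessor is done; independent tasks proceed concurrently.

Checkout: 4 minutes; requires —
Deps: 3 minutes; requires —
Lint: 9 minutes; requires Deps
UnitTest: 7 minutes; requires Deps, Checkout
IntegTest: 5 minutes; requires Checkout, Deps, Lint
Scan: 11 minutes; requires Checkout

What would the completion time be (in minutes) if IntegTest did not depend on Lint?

15

Original critical path: Deps→Lint→IntegTest = 3+9+5 = 17 ⇒ 17 minutes.
Without Lint→IntegTest, IntegTest's earliest start moves from 12 to 4.
The longest chain is now Checkout→Scan = 4+11 = 15, so the plan takes 15 minutes.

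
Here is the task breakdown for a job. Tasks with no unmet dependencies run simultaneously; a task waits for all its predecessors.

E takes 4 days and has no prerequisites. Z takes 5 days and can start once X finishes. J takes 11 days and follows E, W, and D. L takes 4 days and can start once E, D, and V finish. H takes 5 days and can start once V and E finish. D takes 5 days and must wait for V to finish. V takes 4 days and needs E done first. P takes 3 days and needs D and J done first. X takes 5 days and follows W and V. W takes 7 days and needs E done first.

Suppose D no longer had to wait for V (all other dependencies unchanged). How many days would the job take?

Before: longest chain E→V→D→J→P = 4+4+5+11+3 = 27, finish 27.
Without V→D, D's earliest start moves from 8 to 0.
New critical path: E→W→J→P = 4+7+11+3 = 25 ⇒ 25 days.

25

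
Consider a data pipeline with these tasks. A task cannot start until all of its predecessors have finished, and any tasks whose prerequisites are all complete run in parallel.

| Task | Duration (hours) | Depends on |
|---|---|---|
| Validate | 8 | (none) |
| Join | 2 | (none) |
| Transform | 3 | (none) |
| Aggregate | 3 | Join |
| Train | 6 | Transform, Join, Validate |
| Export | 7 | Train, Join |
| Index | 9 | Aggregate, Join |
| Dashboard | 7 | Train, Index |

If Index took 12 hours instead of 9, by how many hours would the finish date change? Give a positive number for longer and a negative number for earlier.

3

Baseline: Join→Aggregate→Index→Dashboard = 2+3+9+7 = 21 → 21 hours.
Index lies on that path, so at 12 hours the path becomes 24 hours.
The critical path is still Join→Aggregate→Index→Dashboard; finish is now 24 hours.
Change in finish: 24 − 21 = +3 hours.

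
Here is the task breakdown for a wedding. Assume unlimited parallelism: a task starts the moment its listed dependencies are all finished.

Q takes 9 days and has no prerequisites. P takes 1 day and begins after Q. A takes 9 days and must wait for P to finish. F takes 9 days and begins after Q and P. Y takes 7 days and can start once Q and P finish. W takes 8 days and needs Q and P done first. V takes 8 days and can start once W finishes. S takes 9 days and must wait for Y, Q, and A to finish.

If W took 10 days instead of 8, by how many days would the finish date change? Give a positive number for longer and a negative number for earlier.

As given, the longest chain is Q→P→A→S = 9+1+9+9 = 28, so the finish is 28 days.
The longest path through W is only 26 days, so W has float 2.
The critical path is still Q→P→A→S; finish is now 28 days.
Change in finish: 28 − 28 = +0 days.

0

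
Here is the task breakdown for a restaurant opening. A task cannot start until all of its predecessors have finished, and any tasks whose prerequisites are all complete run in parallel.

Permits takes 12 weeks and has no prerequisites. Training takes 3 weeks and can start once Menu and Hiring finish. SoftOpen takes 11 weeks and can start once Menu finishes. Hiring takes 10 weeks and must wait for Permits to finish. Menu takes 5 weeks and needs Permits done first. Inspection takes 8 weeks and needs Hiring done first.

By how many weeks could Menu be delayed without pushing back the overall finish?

The longest chain is Permits→Hiring→Inspection = 12+10+8 = 30; overall finish 30 weeks.
The longest chain containing Menu totals 28 weeks.
Slack of Menu = 14 − 12 = 2 weeks.

2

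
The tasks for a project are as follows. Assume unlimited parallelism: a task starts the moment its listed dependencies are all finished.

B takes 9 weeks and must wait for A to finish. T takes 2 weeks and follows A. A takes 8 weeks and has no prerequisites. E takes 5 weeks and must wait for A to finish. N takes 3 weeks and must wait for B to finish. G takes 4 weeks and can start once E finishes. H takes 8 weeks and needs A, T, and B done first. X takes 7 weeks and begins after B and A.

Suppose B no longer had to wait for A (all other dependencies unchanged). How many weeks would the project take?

With the dependency in place, A→B→H = 8+9+8 = 25 sets the finish at 25 weeks.
Without A→B, B's earliest start moves from 8 to 0.
New critical path: A→T→H = 8+2+8 = 18 ⇒ 18 weeks.

18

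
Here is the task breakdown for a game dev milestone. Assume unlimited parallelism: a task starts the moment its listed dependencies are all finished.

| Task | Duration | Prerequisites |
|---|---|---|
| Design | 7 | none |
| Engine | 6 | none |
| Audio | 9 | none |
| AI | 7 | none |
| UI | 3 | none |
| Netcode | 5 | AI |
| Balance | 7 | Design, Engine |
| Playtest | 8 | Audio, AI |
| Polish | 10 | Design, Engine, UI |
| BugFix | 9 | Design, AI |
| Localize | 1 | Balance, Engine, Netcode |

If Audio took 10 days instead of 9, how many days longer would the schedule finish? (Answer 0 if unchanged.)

Critical path before the change: Audio→Playtest = 9+8 = 17 giving 17 days.
Audio lies on that path, so at 10 days the path becomes 18 days.
That remains the longest chain; total 18 days.
Change in finish: 18 − 17 = +1 days.

1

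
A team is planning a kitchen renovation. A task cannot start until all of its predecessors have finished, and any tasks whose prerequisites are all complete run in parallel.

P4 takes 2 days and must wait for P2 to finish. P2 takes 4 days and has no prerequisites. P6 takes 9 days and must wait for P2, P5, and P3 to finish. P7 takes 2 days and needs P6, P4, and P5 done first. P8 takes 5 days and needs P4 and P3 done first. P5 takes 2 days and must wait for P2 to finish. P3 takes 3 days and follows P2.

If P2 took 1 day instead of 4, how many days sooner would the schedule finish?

3

As given, the longest chain is P2→P3→P6→P7 = 4+3+9+2 = 18, so the finish is 18 days.
P2 lies on that path, so at 1 day the path becomes 15 days.
No other chain overtakes it, so the finish is 15 days.
Change in finish: 15 − 18 = -3 days.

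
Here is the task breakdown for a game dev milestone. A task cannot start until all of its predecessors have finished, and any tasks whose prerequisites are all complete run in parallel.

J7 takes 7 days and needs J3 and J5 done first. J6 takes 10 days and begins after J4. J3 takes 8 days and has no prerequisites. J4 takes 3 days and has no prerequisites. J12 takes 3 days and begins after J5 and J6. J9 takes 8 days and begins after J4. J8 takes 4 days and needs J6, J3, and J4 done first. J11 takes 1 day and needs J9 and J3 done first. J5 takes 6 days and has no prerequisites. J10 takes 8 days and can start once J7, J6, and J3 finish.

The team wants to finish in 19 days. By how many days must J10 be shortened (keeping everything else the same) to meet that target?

Current finish: 23 days; target: 19.
J10 is on every critical path, so each day cut from J10 cuts the finish by one (this holds down to a finish of 17).
Need 23 − 19 = 4 days off J10 → J10 becomes 4 days, finish becomes 19.

4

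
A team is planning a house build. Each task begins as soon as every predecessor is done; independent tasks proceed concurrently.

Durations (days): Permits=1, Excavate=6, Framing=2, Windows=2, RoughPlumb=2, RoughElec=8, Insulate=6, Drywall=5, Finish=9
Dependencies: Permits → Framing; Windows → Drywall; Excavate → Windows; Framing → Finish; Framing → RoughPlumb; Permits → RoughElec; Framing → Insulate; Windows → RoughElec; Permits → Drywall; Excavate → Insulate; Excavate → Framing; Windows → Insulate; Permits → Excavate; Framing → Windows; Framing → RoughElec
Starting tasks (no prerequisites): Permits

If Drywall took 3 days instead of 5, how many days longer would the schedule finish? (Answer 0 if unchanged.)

Actual critical path: Permits→Excavate→Framing→Windows→RoughElec = 1+6+2+2+8 = 19 ⇒ 19 days.
The longest path through Drywall is only 16 days, so Drywall has float 3.
The critical path is still Permits→Excavate→Framing→Windows→RoughElec; finish is now 19 days.
Change in finish: 19 − 19 = +0 days.

0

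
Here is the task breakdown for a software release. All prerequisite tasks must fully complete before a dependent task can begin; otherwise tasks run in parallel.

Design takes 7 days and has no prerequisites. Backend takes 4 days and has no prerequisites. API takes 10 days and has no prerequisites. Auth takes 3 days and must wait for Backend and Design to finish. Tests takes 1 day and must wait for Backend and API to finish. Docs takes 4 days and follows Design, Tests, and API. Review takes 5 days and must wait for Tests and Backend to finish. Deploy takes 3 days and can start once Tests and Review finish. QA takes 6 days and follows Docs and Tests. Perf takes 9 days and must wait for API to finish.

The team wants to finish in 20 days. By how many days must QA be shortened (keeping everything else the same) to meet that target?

1

Current finish: 21 days; target: 20.
QA is on every critical path, so each day cut from QA cuts the finish by one (this holds down to a finish of 19).
Need 21 − 20 = 1 day off QA → QA becomes 5 days, finish becomes 20.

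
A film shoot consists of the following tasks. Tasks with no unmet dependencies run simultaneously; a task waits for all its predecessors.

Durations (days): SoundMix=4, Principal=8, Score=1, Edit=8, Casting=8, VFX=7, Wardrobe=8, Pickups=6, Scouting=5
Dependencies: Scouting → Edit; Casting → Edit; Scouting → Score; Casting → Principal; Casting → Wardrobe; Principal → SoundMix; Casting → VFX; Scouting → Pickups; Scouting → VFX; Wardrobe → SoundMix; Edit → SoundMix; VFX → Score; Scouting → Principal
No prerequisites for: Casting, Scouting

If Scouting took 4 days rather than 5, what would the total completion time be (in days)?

The binding path is Casting→Wardrobe→SoundMix = 8+8+4 = 20; finish at 20 days.
Scouting has 3 days of float (longest path through it is 17).
No other chain overtakes it, so the finish is 20 days.

20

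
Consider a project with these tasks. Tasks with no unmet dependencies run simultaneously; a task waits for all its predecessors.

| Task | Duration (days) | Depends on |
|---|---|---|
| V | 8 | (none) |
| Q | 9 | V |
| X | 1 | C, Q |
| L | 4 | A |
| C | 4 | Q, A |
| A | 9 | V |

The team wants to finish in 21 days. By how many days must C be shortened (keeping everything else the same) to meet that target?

Current finish: 22 days; target: 21.
C is on every critical path, so each day cut from C cuts the finish by one (this holds down to a finish of 21).
Need 22 − 21 = 1 day off C → C becomes 3 days, finish becomes 21.

1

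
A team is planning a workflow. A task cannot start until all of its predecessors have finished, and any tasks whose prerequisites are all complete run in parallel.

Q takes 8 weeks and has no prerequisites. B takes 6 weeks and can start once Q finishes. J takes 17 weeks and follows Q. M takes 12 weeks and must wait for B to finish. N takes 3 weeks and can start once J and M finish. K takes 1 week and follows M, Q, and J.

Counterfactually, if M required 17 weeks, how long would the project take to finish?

34

As given, the longest chain is Q→B→M→N = 8+6+12+3 = 29, so the finish is 29 weeks.
Since M is critical, the +5 change carries straight to that chain (now 34 weeks).
No other chain overtakes it, so the finish is 34 weeks.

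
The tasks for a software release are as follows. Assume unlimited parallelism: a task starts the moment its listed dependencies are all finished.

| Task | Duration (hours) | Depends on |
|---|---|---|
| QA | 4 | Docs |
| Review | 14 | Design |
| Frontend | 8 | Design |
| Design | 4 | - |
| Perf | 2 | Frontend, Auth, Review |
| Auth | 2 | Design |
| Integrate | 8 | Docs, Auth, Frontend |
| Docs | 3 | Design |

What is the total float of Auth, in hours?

Critical path: Design→Frontend→Integrate = 4+8+8 = 20, so the finish is 20 hours.
Longest path through Auth: 14 hours (earliest finish 6, latest finish 12).
Slack of Auth = 10 − 4 = 6 hours.

6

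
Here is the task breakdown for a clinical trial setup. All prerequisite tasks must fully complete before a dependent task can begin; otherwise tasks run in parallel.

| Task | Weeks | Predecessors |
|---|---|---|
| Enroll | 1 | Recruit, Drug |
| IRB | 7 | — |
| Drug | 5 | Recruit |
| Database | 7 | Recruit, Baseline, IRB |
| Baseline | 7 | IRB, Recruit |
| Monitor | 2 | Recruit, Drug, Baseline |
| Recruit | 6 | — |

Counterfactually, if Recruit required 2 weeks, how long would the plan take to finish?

21

The binding path is IRB→Baseline→Database = 7+7+7 = 21; finish at 21 weeks.
Recruit has 1 week of float (longest path through it is 20).
The critical path is still IRB→Baseline→Database; finish is now 21 weeks.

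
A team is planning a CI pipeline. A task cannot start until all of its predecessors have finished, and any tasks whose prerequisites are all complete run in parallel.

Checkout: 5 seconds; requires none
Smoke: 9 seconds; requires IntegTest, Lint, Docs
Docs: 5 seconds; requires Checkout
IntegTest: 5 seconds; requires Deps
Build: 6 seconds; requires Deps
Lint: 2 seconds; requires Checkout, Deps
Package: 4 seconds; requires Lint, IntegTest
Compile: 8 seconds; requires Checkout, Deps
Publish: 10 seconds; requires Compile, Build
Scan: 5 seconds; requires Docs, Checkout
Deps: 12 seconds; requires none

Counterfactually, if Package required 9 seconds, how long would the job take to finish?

Baseline: Deps→Compile→Publish = 12+8+10 = 30 → 30 seconds.
The longest path through Package is only 21 seconds, so Package has float 9.
No other chain overtakes it, so the finish is 30 seconds.

30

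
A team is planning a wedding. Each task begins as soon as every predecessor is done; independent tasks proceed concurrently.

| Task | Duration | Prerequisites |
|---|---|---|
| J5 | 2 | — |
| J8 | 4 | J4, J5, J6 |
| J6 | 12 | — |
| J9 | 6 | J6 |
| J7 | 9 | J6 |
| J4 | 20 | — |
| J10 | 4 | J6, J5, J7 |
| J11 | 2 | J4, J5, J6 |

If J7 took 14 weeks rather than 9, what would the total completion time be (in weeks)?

Critical path before the change: J6→J7→J10 = 12+9+4 = 25 giving 25 weeks.
Since J7 is critical, the +5 change carries straight to that chain (now 30 weeks).
The critical path is still J6→J7→J10; finish is now 30 weeks.

30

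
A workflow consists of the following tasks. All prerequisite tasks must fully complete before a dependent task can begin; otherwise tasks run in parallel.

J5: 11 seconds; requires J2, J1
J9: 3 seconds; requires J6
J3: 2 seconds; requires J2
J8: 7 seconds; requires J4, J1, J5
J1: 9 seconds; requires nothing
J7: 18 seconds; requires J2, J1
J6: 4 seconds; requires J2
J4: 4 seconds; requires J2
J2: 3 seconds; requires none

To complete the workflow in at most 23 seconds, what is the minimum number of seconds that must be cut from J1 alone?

Current finish: 27 seconds; target: 23.
J1 is on every critical path, so each second cut from J1 cuts the finish by one (this holds down to a finish of 21).
Need 27 − 23 = 4 seconds off J1 → J1 becomes 5 seconds, finish becomes 23.

4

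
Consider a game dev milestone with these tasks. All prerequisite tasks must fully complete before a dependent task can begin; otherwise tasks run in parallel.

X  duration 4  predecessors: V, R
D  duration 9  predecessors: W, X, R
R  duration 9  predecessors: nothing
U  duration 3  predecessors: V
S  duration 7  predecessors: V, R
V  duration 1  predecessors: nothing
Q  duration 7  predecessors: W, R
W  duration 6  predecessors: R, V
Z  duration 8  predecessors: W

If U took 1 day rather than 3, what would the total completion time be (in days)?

24

Actual critical path: R→W→D = 9+6+9 = 24 ⇒ 24 days.
The longest path through U is only 4 days, so U has float 20.
That remains the longest chain; total 24 days.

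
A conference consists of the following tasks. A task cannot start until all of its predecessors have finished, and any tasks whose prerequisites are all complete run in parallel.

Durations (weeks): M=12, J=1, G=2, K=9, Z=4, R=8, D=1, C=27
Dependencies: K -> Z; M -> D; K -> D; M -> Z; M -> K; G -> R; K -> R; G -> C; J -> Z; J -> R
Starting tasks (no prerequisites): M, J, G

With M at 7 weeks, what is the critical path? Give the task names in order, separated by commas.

Critical path before the change: M→K→R = 12+9+8 = 29 giving 29 weeks.
M lies on that path, so at 7 weeks the path becomes 24 weeks.
The binding chain switches to G→C = 2+27 = 29; finish 29 weeks.

G, C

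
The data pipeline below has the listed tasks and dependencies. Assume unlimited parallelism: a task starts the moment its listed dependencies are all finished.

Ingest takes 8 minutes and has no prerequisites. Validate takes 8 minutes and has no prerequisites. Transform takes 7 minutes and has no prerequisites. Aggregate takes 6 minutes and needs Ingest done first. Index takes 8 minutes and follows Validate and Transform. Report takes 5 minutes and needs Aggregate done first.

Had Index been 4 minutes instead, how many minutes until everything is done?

Actual critical path: Ingest→Aggregate→Report = 8+6+5 = 19 ⇒ 19 minutes.
Index is off the critical path — its longest chain is 16 minutes, giving 3 of slack.
No other chain overtakes it, so the finish is 19 minutes.

19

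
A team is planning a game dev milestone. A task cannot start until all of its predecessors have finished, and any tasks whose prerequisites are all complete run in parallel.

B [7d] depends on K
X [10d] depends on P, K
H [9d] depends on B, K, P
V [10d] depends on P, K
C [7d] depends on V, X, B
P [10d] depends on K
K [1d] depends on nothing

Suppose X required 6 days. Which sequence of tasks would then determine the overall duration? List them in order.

K, P, V, C

As given, the longest chain is K→P→X→C = 1+10+10+7 = 28, so the finish is 28 days.
Since X is critical, the -4 change carries straight to that chain (now 24 days).
Now K→P→V→C = 1+10+10+7 = 28 is longest, so the finish becomes 28 days.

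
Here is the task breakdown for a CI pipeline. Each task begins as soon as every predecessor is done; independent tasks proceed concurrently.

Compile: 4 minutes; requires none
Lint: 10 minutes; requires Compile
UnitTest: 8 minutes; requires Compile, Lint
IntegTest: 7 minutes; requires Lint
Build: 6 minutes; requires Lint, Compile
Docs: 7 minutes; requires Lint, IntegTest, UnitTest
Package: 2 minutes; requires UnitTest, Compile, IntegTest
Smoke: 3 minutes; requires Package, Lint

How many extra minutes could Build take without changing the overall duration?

9

Compile→Lint→UnitTest→Docs = 4+10+8+7 = 29 sets the makespan at 29 minutes.
The longest chain containing Build totals 20 minutes.
Slack of Build = 23 − 14 = 9 minutes.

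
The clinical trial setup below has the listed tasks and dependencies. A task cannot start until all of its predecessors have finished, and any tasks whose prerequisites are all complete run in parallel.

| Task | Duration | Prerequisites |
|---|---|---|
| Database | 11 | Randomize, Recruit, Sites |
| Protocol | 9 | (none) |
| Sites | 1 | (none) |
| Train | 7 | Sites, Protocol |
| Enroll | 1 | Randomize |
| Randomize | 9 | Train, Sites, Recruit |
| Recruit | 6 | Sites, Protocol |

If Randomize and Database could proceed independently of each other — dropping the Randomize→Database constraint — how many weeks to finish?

Before: longest chain Protocol→Train→Randomize→Database = 9+7+9+11 = 36, finish 36.
Without Randomize→Database, Database's earliest start moves from 25 to 15.
After: Protocol→Recruit→Database = 9+6+11 = 26 → 26 weeks.

26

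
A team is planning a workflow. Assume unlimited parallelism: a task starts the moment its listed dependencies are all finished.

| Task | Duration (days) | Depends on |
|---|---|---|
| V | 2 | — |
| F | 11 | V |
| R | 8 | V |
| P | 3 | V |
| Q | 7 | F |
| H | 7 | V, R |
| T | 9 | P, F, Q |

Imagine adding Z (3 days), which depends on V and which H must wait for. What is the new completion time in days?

Originally the schedule takes 29 days.
With Z inserted, H now waits for max(V, R, Z).
New critical path: V→F→Q→T = 2+11+7+9 = 29 ⇒ 29 days.

29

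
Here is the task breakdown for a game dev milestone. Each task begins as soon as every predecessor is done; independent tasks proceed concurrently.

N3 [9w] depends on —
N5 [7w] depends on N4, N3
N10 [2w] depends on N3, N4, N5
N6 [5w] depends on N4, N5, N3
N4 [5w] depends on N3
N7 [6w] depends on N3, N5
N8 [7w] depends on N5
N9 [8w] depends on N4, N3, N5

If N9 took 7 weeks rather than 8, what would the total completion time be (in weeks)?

28

Critical path before the change: N3→N4→N5→N9 = 9+5+7+8 = 29 giving 29 weeks.
Since N9 is critical, the -1 change carries straight to that chain (now 28 weeks).
The binding chain switches to N3→N4→N5→N8 = 9+5+7+7 = 28; finish 28 weeks.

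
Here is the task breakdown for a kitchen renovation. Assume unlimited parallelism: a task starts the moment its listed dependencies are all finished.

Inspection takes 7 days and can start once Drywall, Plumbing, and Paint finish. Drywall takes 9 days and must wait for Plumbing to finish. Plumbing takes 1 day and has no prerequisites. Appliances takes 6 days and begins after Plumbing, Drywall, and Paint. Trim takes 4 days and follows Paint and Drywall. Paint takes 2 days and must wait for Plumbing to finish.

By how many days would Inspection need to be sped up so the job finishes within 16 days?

Current finish: 17 days; target: 16.
Inspection is on every critical path, so each day cut from Inspection cuts the finish by one (this holds down to a finish of 16).
Need 17 − 16 = 1 day off Inspection → Inspection becomes 6 days, finish becomes 16.

1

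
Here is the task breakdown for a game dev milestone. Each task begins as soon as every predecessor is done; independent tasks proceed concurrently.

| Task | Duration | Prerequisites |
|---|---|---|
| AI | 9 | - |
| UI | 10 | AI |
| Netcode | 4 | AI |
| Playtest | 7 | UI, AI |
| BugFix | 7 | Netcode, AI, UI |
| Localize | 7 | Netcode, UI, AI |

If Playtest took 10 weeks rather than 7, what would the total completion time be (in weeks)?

Actual critical path: AI→UI→Playtest = 9+10+7 = 26 ⇒ 26 weeks.
Playtest is on the critical path; changing it to 10 makes that path 29 weeks.
That remains the longest chain; total 29 weeks.

29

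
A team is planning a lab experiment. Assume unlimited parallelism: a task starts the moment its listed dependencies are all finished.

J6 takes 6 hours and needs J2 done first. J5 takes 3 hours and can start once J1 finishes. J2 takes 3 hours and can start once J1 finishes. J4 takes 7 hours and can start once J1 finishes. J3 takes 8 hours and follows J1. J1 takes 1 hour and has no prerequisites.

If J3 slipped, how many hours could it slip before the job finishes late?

The longest chain is J1→J2→J6 = 1+3+6 = 10; overall finish 10 hours.
Longest path through J3: 9 hours (earliest finish 9, latest finish 10).
So J3 can slip 10 − 9 = 1 hour.

1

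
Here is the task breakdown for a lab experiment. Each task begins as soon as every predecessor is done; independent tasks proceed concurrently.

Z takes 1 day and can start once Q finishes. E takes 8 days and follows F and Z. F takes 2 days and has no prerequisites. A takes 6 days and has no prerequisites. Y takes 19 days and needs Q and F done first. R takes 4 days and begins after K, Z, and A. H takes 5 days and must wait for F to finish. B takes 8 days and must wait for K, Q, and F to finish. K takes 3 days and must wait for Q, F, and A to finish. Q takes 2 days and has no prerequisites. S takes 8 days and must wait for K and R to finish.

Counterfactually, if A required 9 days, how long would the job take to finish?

24

As given, the longest chain is A→K→R→S = 6+3+4+8 = 21, so the finish is 21 days.
A is on the critical path; changing it to 9 makes that path 24 days.
The critical path is still A→K→R→S; finish is now 24 days.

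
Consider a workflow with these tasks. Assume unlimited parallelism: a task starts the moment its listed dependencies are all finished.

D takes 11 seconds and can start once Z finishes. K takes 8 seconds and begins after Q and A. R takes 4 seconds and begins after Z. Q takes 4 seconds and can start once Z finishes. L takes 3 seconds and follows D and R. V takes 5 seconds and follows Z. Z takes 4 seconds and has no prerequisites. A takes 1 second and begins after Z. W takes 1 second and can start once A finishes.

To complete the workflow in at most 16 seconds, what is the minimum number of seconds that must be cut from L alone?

Current finish: 18 seconds; target: 16.
L is on every critical path, so each second cut from L cuts the finish by one (this holds down to a finish of 16).
Need 18 − 16 = 2 seconds off L → L becomes 1 second, finish becomes 16.

2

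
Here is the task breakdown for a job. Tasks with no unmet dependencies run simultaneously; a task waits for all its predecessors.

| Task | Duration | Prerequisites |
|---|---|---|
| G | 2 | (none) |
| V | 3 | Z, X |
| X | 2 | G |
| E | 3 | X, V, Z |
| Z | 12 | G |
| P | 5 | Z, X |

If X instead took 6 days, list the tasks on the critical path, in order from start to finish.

G, Z, V, E

Actual critical path: G→Z→V→E = 2+12+3+3 = 20 ⇒ 20 days.
X has 10 days of float (longest path through it is 10).
No other chain overtakes it, so the finish is 20 days.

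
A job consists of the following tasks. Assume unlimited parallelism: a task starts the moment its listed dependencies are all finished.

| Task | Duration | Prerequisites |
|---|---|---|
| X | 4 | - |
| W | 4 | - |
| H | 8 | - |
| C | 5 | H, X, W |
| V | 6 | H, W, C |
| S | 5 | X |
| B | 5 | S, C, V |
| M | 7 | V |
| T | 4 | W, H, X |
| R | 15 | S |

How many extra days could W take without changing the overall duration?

The longest chain is H→C→V→M = 8+5+6+7 = 26; overall finish 26 days.
Longest path through W: 22 days (earliest finish 4, latest finish 8).
Slack of W = 4 − 0 = 4 days.

4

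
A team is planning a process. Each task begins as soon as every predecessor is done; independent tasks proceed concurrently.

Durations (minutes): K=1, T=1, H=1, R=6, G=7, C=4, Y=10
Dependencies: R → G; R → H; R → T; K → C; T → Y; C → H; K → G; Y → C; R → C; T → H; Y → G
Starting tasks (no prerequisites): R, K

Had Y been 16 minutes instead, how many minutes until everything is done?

As given, the longest chain is R→T→Y→G = 6+1+10+7 = 24, so the finish is 24 minutes.
Y lies on that path, so at 16 minutes the path becomes 30 minutes.
That remains the longest chain; total 30 minutes.

30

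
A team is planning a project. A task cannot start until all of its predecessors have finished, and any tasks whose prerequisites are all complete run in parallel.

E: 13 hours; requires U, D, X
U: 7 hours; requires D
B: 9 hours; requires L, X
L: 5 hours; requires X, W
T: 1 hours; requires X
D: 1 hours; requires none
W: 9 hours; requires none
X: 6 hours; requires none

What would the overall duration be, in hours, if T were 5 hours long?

The binding path is W→L→B = 9+5+9 = 23; finish at 23 hours.
T has 16 hours of float (longest path through it is 7).
The critical path is still W→L→B; finish is now 23 hours.

23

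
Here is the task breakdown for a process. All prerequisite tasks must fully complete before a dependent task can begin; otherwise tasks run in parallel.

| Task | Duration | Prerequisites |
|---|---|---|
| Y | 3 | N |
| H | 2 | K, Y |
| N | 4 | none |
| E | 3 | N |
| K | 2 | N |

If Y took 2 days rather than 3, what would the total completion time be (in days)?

Baseline: N→Y→H = 4+3+2 = 9 → 9 days.
Y is on the critical path; changing it to 2 makes that path 8 days.
No other chain overtakes it, so the finish is 8 days.

8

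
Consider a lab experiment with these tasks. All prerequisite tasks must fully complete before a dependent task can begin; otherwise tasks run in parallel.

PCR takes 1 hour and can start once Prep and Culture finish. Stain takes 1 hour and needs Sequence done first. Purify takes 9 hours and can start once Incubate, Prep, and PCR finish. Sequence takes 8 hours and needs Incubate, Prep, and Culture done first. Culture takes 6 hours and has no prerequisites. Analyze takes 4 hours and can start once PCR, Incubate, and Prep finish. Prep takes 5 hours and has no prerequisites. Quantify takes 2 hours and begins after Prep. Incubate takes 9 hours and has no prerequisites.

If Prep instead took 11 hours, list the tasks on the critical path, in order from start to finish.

Prep, PCR, Purify

The binding path is Incubate→Sequence→Stain = 9+8+1 = 18; finish at 18 hours.
Prep is off the critical path — its longest chain is 15 hours, giving 3 of slack.
Now Prep→PCR→Purify = 11+1+9 = 21 is longest, so the finish becomes 21 hours.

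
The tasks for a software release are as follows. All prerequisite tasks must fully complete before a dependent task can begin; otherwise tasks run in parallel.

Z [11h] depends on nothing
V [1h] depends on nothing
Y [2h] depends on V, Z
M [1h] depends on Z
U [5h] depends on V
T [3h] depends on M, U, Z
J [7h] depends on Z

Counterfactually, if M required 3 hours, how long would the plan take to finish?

As given, the longest chain is Z→J = 11+7 = 18, so the finish is 18 hours.
The longest path through M is only 15 hours, so M has float 3.
No other chain overtakes it, so the finish is 18 hours.

18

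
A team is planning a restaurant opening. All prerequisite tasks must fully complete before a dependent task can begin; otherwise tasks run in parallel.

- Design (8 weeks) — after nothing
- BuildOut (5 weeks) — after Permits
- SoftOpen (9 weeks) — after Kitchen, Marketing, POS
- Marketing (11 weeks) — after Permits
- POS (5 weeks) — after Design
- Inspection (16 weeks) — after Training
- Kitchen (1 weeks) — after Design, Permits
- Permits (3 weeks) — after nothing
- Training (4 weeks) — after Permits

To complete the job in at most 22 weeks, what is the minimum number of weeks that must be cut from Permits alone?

Current finish: 23 weeks; target: 22.
Permits is on every critical path, so each week cut from Permits cuts the finish by one (this holds down to a finish of 22).
Need 23 − 22 = 1 week off Permits → Permits becomes 2 weeks, finish becomes 22.

1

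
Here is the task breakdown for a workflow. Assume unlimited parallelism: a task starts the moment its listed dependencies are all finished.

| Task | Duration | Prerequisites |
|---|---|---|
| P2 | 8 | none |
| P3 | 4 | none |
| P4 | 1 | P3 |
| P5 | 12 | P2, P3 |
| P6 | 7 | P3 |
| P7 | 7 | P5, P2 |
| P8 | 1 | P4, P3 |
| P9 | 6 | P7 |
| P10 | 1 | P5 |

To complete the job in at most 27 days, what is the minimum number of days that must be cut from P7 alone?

Current finish: 33 days; target: 27.
P7 is on every critical path, so each day cut from P7 cuts the finish by one (this holds down to a finish of 27).
Need 33 − 27 = 6 days off P7 → P7 becomes 1 day, finish becomes 27.

6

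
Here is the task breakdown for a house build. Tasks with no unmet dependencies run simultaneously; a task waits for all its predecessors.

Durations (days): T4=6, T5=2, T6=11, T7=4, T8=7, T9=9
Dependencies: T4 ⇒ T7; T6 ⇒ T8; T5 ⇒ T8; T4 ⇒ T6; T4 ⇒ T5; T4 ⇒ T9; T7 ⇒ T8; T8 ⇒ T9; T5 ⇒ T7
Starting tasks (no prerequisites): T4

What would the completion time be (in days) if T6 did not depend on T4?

Original critical path: T4→T6→T8→T9 = 6+11+7+9 = 33 ⇒ 33 days.
Without T4→T6, T6's earliest start moves from 6 to 0.
The longest chain is now T4→T5→T7→T8→T9 = 6+2+4+7+9 = 28, so the house build takes 28 days.

28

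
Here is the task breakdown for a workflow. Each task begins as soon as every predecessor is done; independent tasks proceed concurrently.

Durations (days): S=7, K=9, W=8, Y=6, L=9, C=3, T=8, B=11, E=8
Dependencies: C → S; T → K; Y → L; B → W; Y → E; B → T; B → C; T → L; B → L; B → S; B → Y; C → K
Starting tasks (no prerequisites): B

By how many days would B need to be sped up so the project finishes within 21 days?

Current finish: 28 days; target: 21.
B is on every critical path, so each day cut from B cuts the finish by one (this holds down to a finish of 18).
Need 28 − 21 = 7 days off B → B becomes 4 days, finish becomes 21.

7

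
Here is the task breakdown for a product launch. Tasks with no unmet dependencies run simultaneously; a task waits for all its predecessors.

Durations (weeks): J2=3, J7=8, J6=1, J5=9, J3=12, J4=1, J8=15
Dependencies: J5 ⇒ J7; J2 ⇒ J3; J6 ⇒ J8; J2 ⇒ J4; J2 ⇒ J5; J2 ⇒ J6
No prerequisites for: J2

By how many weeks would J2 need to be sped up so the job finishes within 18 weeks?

2

Current finish: 20 weeks; target: 18.
J2 is on every critical path, so each week cut from J2 cuts the finish by one (this holds down to a finish of 18).
Need 20 − 18 = 2 weeks off J2 → J2 becomes 1 week, finish becomes 18.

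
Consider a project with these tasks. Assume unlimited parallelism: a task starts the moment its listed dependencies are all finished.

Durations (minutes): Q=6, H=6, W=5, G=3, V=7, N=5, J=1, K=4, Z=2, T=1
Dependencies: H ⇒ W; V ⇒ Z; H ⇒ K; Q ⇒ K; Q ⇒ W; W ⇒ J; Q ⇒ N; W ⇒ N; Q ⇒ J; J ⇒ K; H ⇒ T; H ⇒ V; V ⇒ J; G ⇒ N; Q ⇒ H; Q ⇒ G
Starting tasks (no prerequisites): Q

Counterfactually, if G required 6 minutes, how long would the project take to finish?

24

Baseline: Q→H→V→J→K = 6+6+7+1+4 = 24 → 24 minutes.
G has 10 minutes of float (longest path through it is 14).
That remains the longest chain; total 24 minutes.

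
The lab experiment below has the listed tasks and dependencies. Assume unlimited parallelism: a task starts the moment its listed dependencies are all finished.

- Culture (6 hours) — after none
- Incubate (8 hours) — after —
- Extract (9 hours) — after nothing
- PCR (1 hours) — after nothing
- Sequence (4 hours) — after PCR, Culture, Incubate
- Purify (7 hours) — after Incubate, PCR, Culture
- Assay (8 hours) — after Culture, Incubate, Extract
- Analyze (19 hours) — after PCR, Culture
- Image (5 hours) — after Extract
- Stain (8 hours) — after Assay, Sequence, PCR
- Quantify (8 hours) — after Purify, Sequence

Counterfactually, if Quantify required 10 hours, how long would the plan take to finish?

25

The binding path is Culture→Analyze = 6+19 = 25; finish at 25 hours.
The longest path through Quantify is only 23 hours, so Quantify has float 2.
No other chain overtakes it, so the finish is 25 hours.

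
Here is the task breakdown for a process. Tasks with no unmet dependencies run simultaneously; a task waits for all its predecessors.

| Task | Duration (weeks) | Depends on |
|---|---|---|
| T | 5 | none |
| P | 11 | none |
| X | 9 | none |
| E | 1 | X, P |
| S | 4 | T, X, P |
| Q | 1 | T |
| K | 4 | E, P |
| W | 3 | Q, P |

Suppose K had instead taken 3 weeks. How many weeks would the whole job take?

15

Critical path before the change: P→E→K = 11+1+4 = 16 giving 16 weeks.
K lies on that path, so at 3 weeks the path becomes 15 weeks.
That remains the longest chain; total 15 weeks.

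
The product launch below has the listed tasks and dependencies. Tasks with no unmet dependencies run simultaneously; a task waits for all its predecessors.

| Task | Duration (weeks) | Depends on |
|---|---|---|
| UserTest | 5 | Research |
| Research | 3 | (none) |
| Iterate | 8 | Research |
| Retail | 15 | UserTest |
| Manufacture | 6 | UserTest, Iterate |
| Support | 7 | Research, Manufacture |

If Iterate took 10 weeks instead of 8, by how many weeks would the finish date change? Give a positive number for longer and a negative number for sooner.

2

Critical path before the change: Research→Iterate→Manufacture→Support = 3+8+6+7 = 24 giving 24 weeks.
Since Iterate is critical, the +2 change carries straight to that chain (now 26 weeks).
The critical path is still Research→Iterate→Manufacture→Support; finish is now 26 weeks.
Change in finish: 26 − 24 = +2 weeks.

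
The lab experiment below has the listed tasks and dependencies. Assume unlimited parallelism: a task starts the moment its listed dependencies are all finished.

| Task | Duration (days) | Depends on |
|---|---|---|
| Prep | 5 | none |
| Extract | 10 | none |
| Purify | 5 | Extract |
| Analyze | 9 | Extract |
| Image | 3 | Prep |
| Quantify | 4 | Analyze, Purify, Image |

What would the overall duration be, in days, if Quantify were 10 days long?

29

Baseline: Extract→Analyze→Quantify = 10+9+4 = 23 → 23 days.
Quantify is on the critical path; changing it to 10 makes that path 29 days.
No other chain overtakes it, so the finish is 29 days.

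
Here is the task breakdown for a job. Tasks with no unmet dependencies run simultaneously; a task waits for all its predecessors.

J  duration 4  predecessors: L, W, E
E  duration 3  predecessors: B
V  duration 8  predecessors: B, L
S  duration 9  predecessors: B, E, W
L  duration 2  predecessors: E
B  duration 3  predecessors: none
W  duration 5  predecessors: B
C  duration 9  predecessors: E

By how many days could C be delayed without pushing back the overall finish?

2

The longest chain is B→W→S = 3+5+9 = 17; overall finish 17 days.
C finishes as early as 15 and must finish by 17.
Slack of C = 8 − 6 = 2 days.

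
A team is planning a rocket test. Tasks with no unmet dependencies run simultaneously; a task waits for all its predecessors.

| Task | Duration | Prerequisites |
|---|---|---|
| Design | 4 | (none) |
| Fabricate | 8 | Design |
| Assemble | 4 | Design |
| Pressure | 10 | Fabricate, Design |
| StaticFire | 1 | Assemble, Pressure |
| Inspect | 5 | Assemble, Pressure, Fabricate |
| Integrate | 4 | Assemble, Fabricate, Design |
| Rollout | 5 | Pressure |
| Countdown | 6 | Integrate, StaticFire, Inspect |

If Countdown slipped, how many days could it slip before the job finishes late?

0

Design→Fabricate→Pressure→Inspect→Countdown = 4+8+10+5+6 = 33 sets the makespan at 33 days.
The longest chain containing Countdown totals 33 days.
So Countdown can slip 33 − 33 = 0 days.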